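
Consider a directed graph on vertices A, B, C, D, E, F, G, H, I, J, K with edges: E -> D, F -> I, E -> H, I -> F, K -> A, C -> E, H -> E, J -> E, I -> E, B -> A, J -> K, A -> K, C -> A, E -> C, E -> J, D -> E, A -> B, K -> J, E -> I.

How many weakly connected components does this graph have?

From A: component {A, B, C, D, E, F, H, I, J, K}.
From G: component {G}.
That's 2 components.

2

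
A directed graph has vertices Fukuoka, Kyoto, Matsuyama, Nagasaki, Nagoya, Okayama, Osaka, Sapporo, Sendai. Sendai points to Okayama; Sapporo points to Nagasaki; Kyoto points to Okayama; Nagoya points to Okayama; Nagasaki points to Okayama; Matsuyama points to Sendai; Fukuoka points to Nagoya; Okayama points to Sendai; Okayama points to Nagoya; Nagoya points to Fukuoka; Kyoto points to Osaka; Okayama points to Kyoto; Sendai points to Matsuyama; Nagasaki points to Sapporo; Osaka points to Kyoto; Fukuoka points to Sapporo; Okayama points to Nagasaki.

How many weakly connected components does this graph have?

From Fukuoka: component {Fukuoka, Kyoto, Matsuyama, Nagasaki, Nagoya, Okayama, Osaka, Sapporo, Sendai}.
That's 1 component.

1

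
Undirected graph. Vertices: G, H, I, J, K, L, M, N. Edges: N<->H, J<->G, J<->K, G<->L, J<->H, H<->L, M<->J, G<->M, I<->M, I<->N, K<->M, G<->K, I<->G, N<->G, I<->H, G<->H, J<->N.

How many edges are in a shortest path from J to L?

Distance 0: J.
Distance 1: G, H, K, M, N.
Distance 2: I, L — contains L.

2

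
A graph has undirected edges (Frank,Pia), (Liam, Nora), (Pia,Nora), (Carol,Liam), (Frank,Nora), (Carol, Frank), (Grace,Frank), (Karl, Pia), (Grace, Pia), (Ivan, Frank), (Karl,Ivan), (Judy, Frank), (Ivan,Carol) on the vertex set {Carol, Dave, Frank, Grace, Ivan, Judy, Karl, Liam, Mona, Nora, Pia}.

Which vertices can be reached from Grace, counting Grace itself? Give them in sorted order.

Start at Grace.
Its neighbours: Frank, Pia.
Then their neighbours: Carol, Ivan, Judy, Karl, Nora.
Then next layer: Liam.
Nothing further is reachable.

Carol, Frank, Grace, Ivan, Judy, Karl, Liam, Nora, Pia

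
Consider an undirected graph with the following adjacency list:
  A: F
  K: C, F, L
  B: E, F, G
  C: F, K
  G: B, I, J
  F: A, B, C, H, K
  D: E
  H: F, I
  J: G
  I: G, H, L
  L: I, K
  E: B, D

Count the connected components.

1

From A: component {A, B, C, D, E, F, G, H, I, J, K, L}.
That's 1 component.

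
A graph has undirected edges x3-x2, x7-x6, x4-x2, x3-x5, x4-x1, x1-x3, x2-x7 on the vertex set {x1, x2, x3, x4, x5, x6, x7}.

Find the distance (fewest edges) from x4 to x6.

3

Distance 0: x4.
Distance 1: x1, x2.
Distance 2: x3, x7.
Distance 3: x5, x6 — contains x6.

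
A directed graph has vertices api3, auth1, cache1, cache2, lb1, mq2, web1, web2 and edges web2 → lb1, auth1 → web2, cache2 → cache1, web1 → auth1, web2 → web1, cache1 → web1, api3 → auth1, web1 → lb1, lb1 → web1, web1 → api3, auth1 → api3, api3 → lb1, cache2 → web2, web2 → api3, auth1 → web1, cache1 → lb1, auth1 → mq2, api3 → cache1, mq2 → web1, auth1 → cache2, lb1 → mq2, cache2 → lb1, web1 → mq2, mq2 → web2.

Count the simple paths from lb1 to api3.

lb1→mq2→web1→api3
lb1→mq2→web1→auth1→api3
lb1→mq2→web1→auth1→cache2→web2→api3
lb1→mq2→web1→auth1→web2→api3
lb1→mq2→web2→api3
lb1→mq2→web2→web1→api3
lb1→mq2→web2→web1→auth1→api3
lb1→web1→api3
lb1→web1→auth1→api3
lb1→web1→auth1→cache2→web2→api3
lb1→web1→auth1→mq2→web2→api3
lb1→web1→auth1→web2→api3
lb1→web1→mq2→web2→api3

13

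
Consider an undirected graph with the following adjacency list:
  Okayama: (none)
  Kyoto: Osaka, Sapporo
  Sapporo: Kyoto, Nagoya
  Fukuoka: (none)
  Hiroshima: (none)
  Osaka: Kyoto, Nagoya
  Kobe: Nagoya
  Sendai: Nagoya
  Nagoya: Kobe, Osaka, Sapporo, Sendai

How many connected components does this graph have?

From Fukuoka: component {Fukuoka}.
From Hiroshima: component {Hiroshima}.
From Kobe: component {Kobe, Kyoto, Nagoya, Osaka, Sapporo, Sendai}.
From Okayama: component {Okayama}.
That's 4 components.

4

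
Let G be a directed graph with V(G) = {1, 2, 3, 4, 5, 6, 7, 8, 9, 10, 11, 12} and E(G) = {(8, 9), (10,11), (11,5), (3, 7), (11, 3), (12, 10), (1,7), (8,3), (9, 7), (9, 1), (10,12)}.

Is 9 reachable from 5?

5 has no outgoing edges, so nothing is reachable from it.

No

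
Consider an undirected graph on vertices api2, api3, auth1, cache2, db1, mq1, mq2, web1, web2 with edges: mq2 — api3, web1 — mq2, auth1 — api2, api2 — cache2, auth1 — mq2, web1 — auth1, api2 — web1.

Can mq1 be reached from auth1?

Explore from auth1.
Distance 1: reach api2, mq2, web1.
Distance 2: reach api3, cache2.
The search is exhausted without reaching mq1; it lies in a different component.

No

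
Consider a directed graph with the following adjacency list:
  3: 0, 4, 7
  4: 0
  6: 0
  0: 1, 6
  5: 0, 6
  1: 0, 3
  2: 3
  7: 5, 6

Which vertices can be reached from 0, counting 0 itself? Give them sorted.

Start at 0.
Its neighbours: 1, 6.
Then their neighbours: 3.
Then next layer: 4, 7.
Then next layer: 5.
Nothing further is reachable.

0, 1, 3, 4, 5, 6, 7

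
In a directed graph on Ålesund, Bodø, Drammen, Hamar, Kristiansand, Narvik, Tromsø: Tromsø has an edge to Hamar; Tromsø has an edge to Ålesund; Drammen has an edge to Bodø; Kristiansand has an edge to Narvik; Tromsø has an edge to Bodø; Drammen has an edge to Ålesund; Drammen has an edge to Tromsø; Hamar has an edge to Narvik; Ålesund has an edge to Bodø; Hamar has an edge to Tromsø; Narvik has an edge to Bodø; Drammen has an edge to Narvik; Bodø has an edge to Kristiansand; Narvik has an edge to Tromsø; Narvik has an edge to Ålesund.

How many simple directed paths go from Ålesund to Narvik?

1

Ålesund→Bodø→Kristiansand→Narvik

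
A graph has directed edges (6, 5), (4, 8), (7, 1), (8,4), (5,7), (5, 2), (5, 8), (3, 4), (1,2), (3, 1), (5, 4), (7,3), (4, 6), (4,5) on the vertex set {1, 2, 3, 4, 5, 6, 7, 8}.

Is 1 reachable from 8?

Yes

Explore from 8.
Distance 1: reach 4.
Distance 2: reach 5, 6.
Distance 3: reach 2, 7.
Distance 4: reach 1, 3.
Found 1.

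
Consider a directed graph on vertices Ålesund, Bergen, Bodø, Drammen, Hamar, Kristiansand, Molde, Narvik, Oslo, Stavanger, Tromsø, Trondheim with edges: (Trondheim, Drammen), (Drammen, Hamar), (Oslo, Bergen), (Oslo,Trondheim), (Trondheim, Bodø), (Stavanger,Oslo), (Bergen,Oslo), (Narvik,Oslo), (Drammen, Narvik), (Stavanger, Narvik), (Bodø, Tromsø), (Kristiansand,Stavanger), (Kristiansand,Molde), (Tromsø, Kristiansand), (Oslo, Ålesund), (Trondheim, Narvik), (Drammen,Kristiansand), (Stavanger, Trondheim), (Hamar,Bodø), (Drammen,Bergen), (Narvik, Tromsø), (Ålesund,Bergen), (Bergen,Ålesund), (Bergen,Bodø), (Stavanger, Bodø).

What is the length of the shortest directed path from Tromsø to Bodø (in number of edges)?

3

Distance 0: Tromsø.
Distance 1: Kristiansand.
Distance 2: Molde, Stavanger.
Distance 3: Bodø, Narvik, Oslo, Trondheim — contains Bodø.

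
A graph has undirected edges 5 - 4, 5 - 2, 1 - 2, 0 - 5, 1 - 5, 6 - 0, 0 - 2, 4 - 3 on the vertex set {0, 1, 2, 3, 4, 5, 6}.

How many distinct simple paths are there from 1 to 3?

1–2–0–5–4–3
1–2–5–4–3
1–5–4–3

3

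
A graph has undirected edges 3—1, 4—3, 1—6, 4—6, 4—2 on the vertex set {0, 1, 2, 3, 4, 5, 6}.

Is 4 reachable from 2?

Yes

Explore from 2.
Distance 1: reach 4.
Found 4.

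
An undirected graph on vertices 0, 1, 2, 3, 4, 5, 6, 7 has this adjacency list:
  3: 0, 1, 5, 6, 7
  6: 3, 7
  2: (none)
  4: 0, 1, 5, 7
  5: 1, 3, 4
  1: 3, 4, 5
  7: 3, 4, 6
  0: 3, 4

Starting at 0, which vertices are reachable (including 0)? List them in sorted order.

Start at 0.
Its neighbours: 3, 4.
Then their neighbours: 1, 5, 6, 7.
Nothing further is reachable.

0, 1, 3, 4, 5, 6, 7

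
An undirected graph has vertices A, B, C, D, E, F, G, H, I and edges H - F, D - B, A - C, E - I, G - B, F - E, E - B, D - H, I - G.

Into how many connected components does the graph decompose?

From A: component {A, C}.
From B: component {B, D, E, F, G, H, I}.
That's 2 components.

2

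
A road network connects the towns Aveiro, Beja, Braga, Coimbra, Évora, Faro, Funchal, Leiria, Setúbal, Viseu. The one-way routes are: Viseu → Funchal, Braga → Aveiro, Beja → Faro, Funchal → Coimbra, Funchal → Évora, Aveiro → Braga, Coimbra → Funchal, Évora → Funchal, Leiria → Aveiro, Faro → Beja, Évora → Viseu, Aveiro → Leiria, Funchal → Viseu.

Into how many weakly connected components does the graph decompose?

From Aveiro: component {Aveiro, Braga, Leiria}.
From Beja: component {Beja, Faro}.
From Coimbra: component {Coimbra, Évora, Funchal, Viseu}.
From Setúbal: component {Setúbal}.
That's 4 components.

4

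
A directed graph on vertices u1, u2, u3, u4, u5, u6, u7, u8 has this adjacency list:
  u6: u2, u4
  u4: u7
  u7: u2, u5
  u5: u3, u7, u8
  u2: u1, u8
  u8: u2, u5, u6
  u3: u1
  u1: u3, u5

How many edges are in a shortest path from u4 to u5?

2

Distance 0: u4.
Distance 1: u7.
Distance 2: u2, u5 — contains u5.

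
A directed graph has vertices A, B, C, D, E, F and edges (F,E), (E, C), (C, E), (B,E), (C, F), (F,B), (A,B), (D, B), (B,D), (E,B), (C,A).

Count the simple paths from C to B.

C→A→B
C→E→B
C→F→B
C→F→E→B

4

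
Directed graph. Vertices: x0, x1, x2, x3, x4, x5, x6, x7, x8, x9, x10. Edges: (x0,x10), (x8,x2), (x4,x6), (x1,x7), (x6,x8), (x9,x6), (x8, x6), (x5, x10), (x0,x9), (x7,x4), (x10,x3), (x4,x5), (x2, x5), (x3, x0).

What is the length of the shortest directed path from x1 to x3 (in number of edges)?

5

Distance 0: x1.
Distance 1: x7.
Distance 2: x4.
Distance 3: x5, x6.
Distance 4: x8, x10.
Distance 5: x2, x3 — contains x3.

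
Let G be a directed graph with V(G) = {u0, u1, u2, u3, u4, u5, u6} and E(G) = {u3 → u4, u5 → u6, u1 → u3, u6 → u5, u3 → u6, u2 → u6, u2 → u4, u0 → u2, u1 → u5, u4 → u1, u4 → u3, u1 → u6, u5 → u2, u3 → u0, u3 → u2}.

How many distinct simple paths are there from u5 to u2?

u5→u2

1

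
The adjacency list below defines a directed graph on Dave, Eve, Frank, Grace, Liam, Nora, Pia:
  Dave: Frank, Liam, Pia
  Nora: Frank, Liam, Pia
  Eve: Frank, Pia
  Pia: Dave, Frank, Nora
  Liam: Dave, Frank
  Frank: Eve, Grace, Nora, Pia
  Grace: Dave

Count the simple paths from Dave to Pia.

Dave→Frank→Eve→Pia
Dave→Frank→Nora→Pia
Dave→Frank→Pia
Dave→Liam→Frank→Eve→Pia
Dave→Liam→Frank→Nora→Pia
Dave→Liam→Frank→Pia
Dave→Pia

7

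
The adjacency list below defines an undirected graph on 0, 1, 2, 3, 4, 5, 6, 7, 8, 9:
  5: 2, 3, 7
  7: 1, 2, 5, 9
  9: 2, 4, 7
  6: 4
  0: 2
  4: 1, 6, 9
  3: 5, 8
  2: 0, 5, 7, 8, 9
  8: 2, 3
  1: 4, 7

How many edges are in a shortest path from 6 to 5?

Distance 0: 6.
Distance 1: 4.
Distance 2: 1, 9.
Distance 3: 2, 7.
Distance 4: 0, 5, 8 — contains 5.

4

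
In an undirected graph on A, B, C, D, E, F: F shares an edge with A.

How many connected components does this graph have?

From A: component {A, F}.
From B: component {B}.
From C: component {C}.
From D: component {D}.
From E: component {E}.
That's 5 components.

5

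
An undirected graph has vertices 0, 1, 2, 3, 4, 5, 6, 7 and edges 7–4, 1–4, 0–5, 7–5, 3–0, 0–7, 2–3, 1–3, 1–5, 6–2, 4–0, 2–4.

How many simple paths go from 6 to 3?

6–2–3
6–2–4–0–3
6–2–4–0–5–1–3
6–2–4–0–7–5–1–3
6–2–4–1–3
6–2–4–1–5–0–3
6–2–4–1–5–7–0–3
6–2–4–7–0–3
6–2–4–7–0–5–1–3
6–2–4–7–5–0–3
6–2–4–7–5–1–3

11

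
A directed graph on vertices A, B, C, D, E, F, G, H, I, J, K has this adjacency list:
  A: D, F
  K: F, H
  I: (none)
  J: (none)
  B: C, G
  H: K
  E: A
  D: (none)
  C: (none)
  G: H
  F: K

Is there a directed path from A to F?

Explore from A.
Distance 1: reach D, F.
Found F.

Yes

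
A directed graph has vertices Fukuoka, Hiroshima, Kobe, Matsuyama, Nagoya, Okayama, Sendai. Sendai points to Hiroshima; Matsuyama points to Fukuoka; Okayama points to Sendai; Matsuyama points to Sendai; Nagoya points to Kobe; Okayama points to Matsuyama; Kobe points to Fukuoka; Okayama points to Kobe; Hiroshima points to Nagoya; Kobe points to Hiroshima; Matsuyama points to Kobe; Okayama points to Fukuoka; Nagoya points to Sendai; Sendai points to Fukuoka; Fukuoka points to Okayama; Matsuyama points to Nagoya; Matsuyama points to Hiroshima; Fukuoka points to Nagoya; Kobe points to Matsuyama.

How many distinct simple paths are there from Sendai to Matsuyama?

5

Sendai→Fukuoka→Nagoya→Kobe→Matsuyama
Sendai→Fukuoka→Okayama→Kobe→Matsuyama
Sendai→Fukuoka→Okayama→Matsuyama
Sendai→Hiroshima→Nagoya→Kobe→Fukuoka→Okayama→Matsuyama
Sendai→Hiroshima→Nagoya→Kobe→Matsuyama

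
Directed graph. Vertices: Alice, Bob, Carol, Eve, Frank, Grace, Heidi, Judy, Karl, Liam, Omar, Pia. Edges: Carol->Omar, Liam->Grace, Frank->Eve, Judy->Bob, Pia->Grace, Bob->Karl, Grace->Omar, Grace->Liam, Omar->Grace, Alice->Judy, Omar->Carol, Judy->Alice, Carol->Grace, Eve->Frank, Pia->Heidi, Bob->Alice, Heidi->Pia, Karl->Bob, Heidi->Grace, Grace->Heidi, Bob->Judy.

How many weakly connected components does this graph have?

From Alice: component {Alice, Bob, Judy, Karl}.
From Carol: component {Carol, Grace, Heidi, Liam, Omar, Pia}.
From Eve: component {Eve, Frank}.
That's 3 components.

3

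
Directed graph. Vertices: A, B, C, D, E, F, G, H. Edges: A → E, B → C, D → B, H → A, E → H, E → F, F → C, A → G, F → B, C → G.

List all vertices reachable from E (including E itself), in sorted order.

A, B, C, E, F, G, H

Start at E.
Its neighbours: F, H.
Then their neighbours: A, B, C.
Then next layer: G.
Nothing further is reachable.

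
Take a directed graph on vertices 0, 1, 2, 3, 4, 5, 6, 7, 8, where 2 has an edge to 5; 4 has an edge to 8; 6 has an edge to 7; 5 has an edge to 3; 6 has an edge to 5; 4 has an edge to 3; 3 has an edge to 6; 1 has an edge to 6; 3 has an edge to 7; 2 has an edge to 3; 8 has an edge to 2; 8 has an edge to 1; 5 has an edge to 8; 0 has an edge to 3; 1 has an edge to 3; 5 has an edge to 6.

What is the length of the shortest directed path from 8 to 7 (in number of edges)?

3

Distance 0: 8.
Distance 1: 1, 2.
Distance 2: 3, 5, 6.
Distance 3: 7 — contains 7.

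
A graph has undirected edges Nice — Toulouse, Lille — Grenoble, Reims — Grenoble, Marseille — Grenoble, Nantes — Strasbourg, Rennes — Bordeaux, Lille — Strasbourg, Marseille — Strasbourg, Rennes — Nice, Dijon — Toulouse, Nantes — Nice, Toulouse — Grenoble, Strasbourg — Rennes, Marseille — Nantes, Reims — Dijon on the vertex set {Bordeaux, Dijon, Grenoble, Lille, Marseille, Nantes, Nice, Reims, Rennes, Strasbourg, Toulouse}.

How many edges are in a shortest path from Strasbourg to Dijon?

4

Distance 0: Strasbourg.
Distance 1: Lille, Marseille, Nantes, Rennes.
Distance 2: Bordeaux, Grenoble, Nice.
Distance 3: Reims, Toulouse.
Distance 4: Dijon — contains Dijon.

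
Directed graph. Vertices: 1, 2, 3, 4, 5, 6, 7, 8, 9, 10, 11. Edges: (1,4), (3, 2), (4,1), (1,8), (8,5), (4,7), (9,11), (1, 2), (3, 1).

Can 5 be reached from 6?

6 has no outgoing edges, so nothing is reachable from it.

No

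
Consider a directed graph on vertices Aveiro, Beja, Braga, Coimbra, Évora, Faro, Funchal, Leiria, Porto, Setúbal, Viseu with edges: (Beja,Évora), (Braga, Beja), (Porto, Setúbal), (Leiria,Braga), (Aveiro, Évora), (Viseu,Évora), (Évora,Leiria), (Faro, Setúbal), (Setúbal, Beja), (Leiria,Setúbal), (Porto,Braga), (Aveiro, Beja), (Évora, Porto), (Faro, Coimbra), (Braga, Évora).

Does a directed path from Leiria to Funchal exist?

Explore from Leiria.
Distance 1: reach Braga, Setúbal.
Distance 2: reach Beja, Évora.
Distance 3: reach Porto.
The search from Leiria is exhausted; no directed path reaches Funchal.

No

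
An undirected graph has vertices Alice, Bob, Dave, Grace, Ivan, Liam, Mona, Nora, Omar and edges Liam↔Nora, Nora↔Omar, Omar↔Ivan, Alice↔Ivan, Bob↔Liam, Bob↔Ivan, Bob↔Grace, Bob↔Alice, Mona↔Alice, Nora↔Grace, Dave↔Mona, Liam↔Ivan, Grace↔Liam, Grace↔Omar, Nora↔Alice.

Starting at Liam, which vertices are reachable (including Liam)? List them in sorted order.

Alice, Bob, Dave, Grace, Ivan, Liam, Mona, Nora, Omar

Start at Liam.
Its neighbours: Bob, Grace, Ivan, Nora.
Then their neighbours: Alice, Omar.
Then next layer: Mona.
Then next layer: Dave.
Every vertex is now reached.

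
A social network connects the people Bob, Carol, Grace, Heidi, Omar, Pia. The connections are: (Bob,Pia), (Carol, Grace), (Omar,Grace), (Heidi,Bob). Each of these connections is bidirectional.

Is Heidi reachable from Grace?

No

Explore from Grace.
Distance 1: reach Carol, Omar.
The search is exhausted without reaching Heidi; it lies in a different component.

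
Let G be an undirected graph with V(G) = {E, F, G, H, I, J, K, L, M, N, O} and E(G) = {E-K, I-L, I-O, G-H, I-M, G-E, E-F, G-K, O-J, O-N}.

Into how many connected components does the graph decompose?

2

From E: component {E, F, G, H, K}.
From I: component {I, J, L, M, N, O}.
That's 2 components.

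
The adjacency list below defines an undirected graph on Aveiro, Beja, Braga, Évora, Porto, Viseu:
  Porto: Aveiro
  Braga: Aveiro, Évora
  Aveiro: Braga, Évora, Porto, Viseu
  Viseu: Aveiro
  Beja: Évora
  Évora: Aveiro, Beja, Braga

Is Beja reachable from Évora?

Yes

Explore from Évora.
Distance 1: reach Aveiro, Beja, Braga.
Found Beja.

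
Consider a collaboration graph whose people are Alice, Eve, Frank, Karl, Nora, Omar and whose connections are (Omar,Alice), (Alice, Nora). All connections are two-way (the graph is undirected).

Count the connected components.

4

From Alice: component {Alice, Nora, Omar}.
From Eve: component {Eve}.
From Frank: component {Frank}.
From Karl: component {Karl}.
That's 4 components.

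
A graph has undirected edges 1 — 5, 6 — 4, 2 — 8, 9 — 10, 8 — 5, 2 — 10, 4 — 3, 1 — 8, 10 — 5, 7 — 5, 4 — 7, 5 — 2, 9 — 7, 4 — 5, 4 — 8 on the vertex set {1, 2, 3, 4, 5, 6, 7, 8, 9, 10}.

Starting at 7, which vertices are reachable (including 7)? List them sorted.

Start at 7.
Its neighbours: 4, 5, 9.
Then their neighbours: 1, 2, 3, 6, 8, 10.
Every vertex is now reached.

1, 2, 3, 4, 5, 6, 7, 8, 9, 10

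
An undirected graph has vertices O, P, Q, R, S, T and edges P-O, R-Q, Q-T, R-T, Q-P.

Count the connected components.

From O: component {O, P, Q, R, T}.
From S: component {S}.
That's 2 components.

2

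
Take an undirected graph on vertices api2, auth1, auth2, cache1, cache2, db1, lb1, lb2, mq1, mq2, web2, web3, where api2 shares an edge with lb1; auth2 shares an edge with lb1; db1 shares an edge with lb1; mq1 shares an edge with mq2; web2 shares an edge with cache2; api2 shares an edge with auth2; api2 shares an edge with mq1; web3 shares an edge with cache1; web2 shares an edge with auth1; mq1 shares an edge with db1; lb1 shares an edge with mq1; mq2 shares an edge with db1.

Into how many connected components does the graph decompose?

4

From api2: component {api2, auth2, db1, lb1, mq1, mq2}.
From auth1: component {auth1, cache2, web2}.
From cache1: component {cache1, web3}.
From lb2: component {lb2}.
That's 4 components.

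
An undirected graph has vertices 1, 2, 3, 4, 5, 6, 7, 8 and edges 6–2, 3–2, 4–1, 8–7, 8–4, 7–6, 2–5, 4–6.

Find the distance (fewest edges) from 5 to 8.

Distance 0: 5.
Distance 1: 2.
Distance 2: 3, 6.
Distance 3: 4, 7.
Distance 4: 1, 8 — contains 8.

4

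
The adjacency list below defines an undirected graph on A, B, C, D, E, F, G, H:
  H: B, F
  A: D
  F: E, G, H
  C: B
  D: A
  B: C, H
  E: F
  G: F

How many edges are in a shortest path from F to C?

Distance 0: F.
Distance 1: E, G, H.
Distance 2: B.
Distance 3: C — contains C.

3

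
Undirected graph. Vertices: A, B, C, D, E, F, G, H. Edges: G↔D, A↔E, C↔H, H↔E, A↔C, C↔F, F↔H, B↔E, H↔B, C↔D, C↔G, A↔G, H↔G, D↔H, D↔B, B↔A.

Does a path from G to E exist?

Yes

Explore from G.
Distance 1: reach A, C, D, H.
Distance 2: reach B, E, F.
Found E.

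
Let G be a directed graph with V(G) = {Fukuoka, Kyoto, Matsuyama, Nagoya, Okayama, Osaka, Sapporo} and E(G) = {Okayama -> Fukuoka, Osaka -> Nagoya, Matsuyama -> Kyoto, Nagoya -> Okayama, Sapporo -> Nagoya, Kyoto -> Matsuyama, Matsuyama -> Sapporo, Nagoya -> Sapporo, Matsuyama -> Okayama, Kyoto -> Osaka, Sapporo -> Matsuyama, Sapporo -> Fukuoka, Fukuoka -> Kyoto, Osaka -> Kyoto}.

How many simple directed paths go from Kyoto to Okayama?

Kyoto→Matsuyama→Okayama
Kyoto→Matsuyama→Sapporo→Nagoya→Okayama
Kyoto→Osaka→Nagoya→Okayama
Kyoto→Osaka→Nagoya→Sapporo→Matsuyama→Okayama

4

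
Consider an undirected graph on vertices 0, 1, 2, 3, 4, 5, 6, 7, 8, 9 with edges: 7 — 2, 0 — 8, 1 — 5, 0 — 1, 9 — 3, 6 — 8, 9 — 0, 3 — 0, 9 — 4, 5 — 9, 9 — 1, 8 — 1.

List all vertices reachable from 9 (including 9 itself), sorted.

0, 1, 3, 4, 5, 6, 8, 9

Start at 9.
Its neighbours: 0, 1, 3, 4, 5.
Then their neighbours: 8.
Then next layer: 6.
Nothing further is reachable.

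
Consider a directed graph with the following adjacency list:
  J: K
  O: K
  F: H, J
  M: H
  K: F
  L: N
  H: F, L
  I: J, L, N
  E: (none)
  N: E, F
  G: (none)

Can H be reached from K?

Yes

Explore from K.
Distance 1: reach F.
Distance 2: reach H, J.
Found H.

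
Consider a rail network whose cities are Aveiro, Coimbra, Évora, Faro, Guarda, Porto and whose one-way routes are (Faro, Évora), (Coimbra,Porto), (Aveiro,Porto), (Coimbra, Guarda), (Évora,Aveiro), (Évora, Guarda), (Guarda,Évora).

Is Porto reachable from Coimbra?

Yes

Explore from Coimbra.
Distance 1: reach Guarda, Porto.
Found Porto.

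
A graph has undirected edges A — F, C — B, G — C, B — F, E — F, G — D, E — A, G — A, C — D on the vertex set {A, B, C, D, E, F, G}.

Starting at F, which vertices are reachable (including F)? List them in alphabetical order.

Start at F.
Its neighbours: A, B, E.
Then their neighbours: C, G.
Then next layer: D.
Every vertex is now reached.

A, B, C, D, E, F, G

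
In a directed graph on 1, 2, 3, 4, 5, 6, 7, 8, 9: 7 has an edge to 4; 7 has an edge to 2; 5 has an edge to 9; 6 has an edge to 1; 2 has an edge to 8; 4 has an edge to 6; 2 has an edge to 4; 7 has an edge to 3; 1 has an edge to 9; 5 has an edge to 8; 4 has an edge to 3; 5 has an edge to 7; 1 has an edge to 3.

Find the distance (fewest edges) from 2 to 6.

2

Distance 0: 2.
Distance 1: 4, 8.
Distance 2: 3, 6 — contains 6.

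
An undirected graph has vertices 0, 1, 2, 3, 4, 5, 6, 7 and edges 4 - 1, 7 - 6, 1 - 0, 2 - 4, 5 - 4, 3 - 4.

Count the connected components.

2

From 0: component {0, 1, 2, 3, 4, 5}.
From 6: component {6, 7}.
That's 2 components.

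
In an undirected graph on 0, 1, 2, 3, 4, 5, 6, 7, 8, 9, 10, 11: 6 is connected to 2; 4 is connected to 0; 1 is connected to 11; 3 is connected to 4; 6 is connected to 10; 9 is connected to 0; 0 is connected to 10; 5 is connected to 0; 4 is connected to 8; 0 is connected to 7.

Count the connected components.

From 0: component {0, 2, 3, 4, 5, 6, 7, 8, 9, 10}.
From 1: component {1, 11}.
That's 2 components.

2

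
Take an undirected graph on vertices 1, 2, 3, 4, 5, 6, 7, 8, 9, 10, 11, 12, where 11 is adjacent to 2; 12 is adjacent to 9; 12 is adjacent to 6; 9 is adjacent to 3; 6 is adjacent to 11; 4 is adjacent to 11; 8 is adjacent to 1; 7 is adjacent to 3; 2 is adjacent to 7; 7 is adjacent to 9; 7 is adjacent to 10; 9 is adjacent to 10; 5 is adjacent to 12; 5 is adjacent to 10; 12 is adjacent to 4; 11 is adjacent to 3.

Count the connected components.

From 1: component {1, 8}.
From 2: component {2, 3, 4, 5, 6, 7, 9, 10, 11, 12}.
That's 2 components.

2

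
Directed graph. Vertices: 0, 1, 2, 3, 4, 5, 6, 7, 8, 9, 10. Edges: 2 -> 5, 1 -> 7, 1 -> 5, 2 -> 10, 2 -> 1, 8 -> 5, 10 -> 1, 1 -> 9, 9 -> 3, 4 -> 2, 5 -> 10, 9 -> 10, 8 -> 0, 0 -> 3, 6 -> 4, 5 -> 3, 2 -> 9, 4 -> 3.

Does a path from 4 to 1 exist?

Explore from 4.
Distance 1: reach 2, 3.
Distance 2: reach 1, 5, 9, 10.
Found 1.

Yes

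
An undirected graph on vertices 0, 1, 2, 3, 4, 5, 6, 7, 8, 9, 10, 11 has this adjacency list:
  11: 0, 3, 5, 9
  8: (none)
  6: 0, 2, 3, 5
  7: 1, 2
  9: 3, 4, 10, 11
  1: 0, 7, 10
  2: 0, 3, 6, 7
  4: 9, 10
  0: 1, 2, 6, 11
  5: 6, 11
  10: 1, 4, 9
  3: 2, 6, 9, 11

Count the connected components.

From 0: component {0, 1, 2, 3, 4, 5, 6, 7, 9, 10, 11}.
From 8: component {8}.
That's 2 components.

2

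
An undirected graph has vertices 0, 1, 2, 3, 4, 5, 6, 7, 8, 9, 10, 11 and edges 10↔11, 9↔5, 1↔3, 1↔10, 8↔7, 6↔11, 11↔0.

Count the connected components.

From 0: component {0, 1, 3, 6, 10, 11}.
From 2: component {2}.
From 4: component {4}.
From 5: component {5, 9}.
From 7: component {7, 8}.
That's 5 components.

5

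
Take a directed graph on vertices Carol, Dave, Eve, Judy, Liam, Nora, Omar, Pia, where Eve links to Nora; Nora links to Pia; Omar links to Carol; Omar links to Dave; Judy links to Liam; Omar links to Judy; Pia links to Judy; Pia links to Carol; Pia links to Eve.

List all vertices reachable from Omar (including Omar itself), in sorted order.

Start at Omar.
Its neighbours: Carol, Dave, Judy.
Then their neighbours: Liam.
Nothing further is reachable.

Carol, Dave, Judy, Liam, Omar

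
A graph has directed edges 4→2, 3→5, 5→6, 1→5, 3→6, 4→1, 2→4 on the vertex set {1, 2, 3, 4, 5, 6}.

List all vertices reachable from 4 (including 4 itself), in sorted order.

Start at 4.
Its neighbours: 1, 2.
Then their neighbours: 5.
Then next layer: 6.
Nothing further is reachable.

1, 2, 4, 5, 6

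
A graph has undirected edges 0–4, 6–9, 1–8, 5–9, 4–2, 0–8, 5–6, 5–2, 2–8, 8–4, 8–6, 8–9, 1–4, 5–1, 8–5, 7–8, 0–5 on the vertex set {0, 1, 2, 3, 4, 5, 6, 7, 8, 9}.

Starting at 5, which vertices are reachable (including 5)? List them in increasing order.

Start at 5.
Its neighbours: 0, 1, 2, 6, 8, 9.
Then their neighbours: 4, 7.
Nothing further is reachable.

0, 1, 2, 4, 5, 6, 7, 8, 9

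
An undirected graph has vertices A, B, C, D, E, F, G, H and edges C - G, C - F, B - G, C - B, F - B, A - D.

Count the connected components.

4

From A: component {A, D}.
From B: component {B, C, F, G}.
From E: component {E}.
From H: component {H}.
That's 4 components.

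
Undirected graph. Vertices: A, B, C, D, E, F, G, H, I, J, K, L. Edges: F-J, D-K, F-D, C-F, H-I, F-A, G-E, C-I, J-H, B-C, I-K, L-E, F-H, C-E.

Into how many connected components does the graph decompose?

From A: component {A, B, C, D, E, F, G, H, I, J, K, L}.
That's 1 component.

1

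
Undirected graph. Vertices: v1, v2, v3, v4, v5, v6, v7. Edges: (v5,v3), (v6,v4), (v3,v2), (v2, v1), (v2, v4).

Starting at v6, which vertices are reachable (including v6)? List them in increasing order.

v1, v2, v3, v4, v5, v6

Start at v6.
Its neighbours: v4.
Then their neighbours: v2.
Then next layer: v1, v3.
Then next layer: v5.
Nothing further is reachable.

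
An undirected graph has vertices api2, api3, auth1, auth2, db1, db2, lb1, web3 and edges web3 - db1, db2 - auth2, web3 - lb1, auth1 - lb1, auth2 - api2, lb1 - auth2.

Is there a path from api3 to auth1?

No

api3 has no edges, so nothing is reachable from it.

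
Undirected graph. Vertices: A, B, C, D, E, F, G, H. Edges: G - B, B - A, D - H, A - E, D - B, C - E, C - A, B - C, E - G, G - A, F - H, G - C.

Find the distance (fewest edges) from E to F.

5

Distance 0: E.
Distance 1: A, C, G.
Distance 2: B.
Distance 3: D.
Distance 4: H.
Distance 5: F — contains F.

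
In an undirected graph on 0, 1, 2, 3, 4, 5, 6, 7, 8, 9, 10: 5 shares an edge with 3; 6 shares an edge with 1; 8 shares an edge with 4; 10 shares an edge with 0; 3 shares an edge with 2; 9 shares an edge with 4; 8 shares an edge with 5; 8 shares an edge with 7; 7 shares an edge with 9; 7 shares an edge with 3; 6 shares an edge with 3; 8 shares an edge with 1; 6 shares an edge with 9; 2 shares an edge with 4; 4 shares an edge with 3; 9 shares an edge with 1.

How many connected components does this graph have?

From 0: component {0, 10}.
From 1: component {1, 2, 3, 4, 5, 6, 7, 8, 9}.
That's 2 components.

2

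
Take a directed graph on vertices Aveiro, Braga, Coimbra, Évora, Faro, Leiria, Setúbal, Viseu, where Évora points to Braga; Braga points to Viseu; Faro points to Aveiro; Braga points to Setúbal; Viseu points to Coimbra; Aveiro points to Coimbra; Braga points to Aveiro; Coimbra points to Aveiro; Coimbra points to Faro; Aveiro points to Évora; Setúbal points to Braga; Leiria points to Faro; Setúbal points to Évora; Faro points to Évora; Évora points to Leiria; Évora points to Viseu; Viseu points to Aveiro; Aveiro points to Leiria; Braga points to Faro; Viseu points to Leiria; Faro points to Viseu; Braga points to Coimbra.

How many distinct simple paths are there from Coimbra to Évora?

Coimbra→Aveiro→Évora
Coimbra→Aveiro→Leiria→Faro→Évora
Coimbra→Faro→Aveiro→Évora
Coimbra→Faro→Évora
Coimbra→Faro→Viseu→Aveiro→Évora

5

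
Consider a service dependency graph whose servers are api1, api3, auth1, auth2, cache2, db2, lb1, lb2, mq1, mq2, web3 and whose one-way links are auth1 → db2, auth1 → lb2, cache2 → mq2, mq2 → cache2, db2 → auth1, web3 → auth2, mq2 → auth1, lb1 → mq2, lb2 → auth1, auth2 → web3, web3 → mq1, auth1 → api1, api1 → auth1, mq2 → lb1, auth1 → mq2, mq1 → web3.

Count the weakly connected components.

3

From api1: component {api1, auth1, cache2, db2, lb1, lb2, mq2}.
From api3: component {api3}.
From auth2: component {auth2, mq1, web3}.
That's 3 components.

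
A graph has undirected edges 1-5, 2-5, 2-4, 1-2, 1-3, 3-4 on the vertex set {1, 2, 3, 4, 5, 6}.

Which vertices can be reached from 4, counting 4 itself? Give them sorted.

1, 2, 3, 4, 5

Start at 4.
Its neighbours: 2, 3.
Then their neighbours: 1, 5.
Nothing further is reachable.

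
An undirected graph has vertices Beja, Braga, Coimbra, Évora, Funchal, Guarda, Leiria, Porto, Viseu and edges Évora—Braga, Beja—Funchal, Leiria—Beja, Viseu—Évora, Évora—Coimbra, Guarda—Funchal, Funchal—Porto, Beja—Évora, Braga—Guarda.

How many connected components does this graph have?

1

From Beja: component {Beja, Braga, Coimbra, Évora, Funchal, Guarda, Leiria, Porto, Viseu}.
That's 1 component.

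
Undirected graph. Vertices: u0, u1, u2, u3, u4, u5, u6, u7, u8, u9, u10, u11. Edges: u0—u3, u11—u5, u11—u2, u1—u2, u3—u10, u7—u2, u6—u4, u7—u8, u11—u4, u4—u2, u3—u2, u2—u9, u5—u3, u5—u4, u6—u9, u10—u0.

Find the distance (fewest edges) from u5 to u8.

4

Distance 0: u5.
Distance 1: u3, u4, u11.
Distance 2: u0, u2, u6, u10.
Distance 3: u1, u7, u9.
Distance 4: u8 — contains u8.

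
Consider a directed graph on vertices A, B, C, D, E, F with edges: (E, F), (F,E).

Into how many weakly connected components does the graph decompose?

From A: component {A}.
From B: component {B}.
From C: component {C}.
From D: component {D}.
From E: component {E, F}.
That's 5 components.

5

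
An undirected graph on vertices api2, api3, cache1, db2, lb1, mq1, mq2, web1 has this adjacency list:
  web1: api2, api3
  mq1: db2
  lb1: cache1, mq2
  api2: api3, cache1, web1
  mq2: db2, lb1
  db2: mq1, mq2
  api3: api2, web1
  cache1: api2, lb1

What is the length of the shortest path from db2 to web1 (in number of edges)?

5

Distance 0: db2.
Distance 1: mq1, mq2.
Distance 2: lb1.
Distance 3: cache1.
Distance 4: api2.
Distance 5: api3, web1 — contains web1.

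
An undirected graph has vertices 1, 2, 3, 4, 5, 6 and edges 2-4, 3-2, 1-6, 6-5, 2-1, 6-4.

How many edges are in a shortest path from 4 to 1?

Distance 0: 4.
Distance 1: 2, 6.
Distance 2: 1, 3, 5 — contains 1.

2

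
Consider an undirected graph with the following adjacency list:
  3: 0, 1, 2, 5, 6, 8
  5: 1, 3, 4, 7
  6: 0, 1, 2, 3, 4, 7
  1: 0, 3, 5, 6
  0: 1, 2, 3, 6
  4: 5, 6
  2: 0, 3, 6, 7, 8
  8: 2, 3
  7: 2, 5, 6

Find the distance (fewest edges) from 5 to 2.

2

Distance 0: 5.
Distance 1: 1, 3, 4, 7.
Distance 2: 0, 2, 6, 8 — contains 2.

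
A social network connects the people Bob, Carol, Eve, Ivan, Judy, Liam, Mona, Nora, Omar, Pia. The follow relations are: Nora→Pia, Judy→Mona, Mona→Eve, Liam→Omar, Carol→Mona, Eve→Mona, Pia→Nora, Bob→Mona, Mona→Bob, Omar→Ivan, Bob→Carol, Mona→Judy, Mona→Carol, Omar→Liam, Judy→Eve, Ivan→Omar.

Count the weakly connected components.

From Bob: component {Bob, Carol, Eve, Judy, Mona}.
From Ivan: component {Ivan, Liam, Omar}.
From Nora: component {Nora, Pia}.
That's 3 components.

3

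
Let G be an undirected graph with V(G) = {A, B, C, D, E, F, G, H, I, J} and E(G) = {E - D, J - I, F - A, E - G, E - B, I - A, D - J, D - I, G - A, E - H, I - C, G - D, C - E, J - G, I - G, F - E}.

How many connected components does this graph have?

1

From A: component {A, B, C, D, E, F, G, H, I, J}.
That's 1 component.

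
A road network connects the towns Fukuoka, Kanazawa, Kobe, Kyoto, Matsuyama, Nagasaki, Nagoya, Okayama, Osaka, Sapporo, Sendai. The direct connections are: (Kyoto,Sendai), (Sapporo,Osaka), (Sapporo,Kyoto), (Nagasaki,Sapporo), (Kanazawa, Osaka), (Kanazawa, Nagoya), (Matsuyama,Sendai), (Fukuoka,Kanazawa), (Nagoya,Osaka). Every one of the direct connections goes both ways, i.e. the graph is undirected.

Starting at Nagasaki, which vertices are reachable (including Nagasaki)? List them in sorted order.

Start at Nagasaki.
Its neighbours: Sapporo.
Then their neighbours: Kyoto, Osaka.
Then next layer: Kanazawa, Nagoya, Sendai.
Then next layer: Fukuoka, Matsuyama.
Nothing further is reachable.

Fukuoka, Kanazawa, Kyoto, Matsuyama, Nagasaki, Nagoya, Osaka, Sapporo, Sendai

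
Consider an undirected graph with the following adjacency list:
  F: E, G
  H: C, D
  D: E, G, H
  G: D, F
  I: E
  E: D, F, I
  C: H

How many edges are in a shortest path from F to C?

4

Distance 0: F.
Distance 1: E, G.
Distance 2: D, I.
Distance 3: H.
Distance 4: C — contains C.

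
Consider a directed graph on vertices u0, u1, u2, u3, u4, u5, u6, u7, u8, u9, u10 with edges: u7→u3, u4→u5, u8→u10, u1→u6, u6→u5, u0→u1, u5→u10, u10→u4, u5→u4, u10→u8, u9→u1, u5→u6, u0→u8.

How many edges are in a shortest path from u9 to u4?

4

Distance 0: u9.
Distance 1: u1.
Distance 2: u6.
Distance 3: u5.
Distance 4: u4, u10 — contains u4.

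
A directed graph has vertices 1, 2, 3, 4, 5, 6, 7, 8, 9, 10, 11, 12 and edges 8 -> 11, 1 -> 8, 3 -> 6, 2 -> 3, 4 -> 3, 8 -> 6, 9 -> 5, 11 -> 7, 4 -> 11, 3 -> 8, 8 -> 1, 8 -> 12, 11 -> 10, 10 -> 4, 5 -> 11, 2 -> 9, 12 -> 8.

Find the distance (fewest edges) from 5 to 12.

6

Distance 0: 5.
Distance 1: 11.
Distance 2: 7, 10.
Distance 3: 4.
Distance 4: 3.
Distance 5: 6, 8.
Distance 6: 1, 12 — contains 12.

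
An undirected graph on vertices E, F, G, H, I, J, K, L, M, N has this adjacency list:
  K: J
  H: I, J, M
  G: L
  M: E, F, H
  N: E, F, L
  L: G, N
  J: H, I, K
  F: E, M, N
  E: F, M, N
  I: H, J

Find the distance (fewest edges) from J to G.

6

Distance 0: J.
Distance 1: H, I, K.
Distance 2: M.
Distance 3: E, F.
Distance 4: N.
Distance 5: L.
Distance 6: G — contains G.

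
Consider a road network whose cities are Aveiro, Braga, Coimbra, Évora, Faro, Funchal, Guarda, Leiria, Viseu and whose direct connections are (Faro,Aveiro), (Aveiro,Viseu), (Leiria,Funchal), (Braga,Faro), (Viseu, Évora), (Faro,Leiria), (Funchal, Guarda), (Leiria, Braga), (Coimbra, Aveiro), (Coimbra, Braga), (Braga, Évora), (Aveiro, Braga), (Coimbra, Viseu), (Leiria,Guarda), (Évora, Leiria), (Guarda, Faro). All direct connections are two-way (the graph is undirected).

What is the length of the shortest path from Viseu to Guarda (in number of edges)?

Distance 0: Viseu.
Distance 1: Aveiro, Coimbra, Évora.
Distance 2: Braga, Faro, Leiria.
Distance 3: Funchal, Guarda — contains Guarda.

3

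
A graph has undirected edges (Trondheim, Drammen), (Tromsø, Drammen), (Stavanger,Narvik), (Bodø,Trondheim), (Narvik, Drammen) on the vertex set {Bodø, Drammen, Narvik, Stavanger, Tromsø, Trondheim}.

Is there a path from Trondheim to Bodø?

Yes

Explore from Trondheim.
Distance 1: reach Bodø, Drammen.
Found Bodø.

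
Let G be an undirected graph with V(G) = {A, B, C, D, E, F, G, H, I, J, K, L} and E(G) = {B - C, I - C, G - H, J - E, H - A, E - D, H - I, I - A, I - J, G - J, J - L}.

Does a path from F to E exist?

No

F has no edges, so nothing is reachable from it.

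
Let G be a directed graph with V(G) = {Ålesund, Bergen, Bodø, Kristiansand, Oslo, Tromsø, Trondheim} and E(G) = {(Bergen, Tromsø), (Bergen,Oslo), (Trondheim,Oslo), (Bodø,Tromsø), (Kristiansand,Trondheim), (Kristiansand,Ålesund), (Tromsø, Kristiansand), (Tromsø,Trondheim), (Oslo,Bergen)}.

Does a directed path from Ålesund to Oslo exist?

Ålesund has no outgoing edges, so nothing is reachable from it.

No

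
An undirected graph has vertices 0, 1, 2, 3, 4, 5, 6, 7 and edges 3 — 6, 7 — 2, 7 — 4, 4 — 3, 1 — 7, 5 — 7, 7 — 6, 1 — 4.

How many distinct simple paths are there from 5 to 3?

5–7–1–4–3
5–7–4–3
5–7–6–3

3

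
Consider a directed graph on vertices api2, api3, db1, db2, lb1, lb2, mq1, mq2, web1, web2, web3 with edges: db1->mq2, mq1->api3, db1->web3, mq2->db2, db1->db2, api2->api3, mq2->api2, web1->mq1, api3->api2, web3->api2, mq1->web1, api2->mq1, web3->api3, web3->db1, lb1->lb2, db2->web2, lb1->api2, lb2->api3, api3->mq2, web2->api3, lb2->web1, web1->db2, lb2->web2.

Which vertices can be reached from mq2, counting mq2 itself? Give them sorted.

Start at mq2.
Its neighbours: api2, db2.
Then their neighbours: api3, mq1, web2.
Then next layer: web1.
Nothing further is reachable.

api2, api3, db2, mq1, mq2, web1, web2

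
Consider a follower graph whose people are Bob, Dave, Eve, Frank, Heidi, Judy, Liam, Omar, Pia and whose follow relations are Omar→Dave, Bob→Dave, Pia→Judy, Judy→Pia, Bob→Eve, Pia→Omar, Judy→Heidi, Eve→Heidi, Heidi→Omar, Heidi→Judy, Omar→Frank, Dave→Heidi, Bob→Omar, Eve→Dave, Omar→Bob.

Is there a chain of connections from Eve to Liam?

No

Explore from Eve.
Distance 1: reach Dave, Heidi.
Distance 2: reach Judy, Omar.
Distance 3: reach Bob, Frank, Pia.
The search from Eve is exhausted; no directed path reaches Liam.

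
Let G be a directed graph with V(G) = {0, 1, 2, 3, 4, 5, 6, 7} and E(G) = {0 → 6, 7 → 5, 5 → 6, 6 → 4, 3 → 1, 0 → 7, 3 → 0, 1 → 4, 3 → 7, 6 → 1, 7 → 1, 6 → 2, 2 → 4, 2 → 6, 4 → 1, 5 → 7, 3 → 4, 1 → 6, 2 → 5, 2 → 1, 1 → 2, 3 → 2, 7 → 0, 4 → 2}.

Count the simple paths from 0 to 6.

0→6
0→7→1→2→5→6
0→7→1→2→6
0→7→1→4→2→5→6
0→7→1→4→2→6
0→7→1→6
0→7→5→6

7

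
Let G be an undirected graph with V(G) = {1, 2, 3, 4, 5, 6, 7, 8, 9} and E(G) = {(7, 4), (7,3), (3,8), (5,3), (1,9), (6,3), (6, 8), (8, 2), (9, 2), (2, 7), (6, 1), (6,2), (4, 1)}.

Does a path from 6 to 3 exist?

Yes

Explore from 6.
Distance 1: reach 1, 2, 3, 8.
Found 3.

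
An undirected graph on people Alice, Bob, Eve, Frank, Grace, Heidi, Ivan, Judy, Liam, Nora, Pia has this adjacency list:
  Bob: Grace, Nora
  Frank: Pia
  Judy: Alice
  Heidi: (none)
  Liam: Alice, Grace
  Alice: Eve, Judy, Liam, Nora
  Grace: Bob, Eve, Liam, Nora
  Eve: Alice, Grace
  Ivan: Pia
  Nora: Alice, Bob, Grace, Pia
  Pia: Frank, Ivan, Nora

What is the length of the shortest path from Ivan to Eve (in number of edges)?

4

Distance 0: Ivan.
Distance 1: Pia.
Distance 2: Frank, Nora.
Distance 3: Alice, Bob, Grace.
Distance 4: Eve, Judy, Liam — contains Eve.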